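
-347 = -347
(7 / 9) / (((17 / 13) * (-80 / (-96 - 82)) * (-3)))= -8099 / 18360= -0.44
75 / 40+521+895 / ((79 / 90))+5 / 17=1542.79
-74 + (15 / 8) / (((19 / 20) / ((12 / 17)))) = -23452 / 323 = -72.61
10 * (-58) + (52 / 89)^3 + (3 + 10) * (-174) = -2003381290 / 704969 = -2841.80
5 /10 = 1 /2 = 0.50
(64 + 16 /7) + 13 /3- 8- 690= -13175 /21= -627.38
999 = 999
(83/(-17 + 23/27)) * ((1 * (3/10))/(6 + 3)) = -747/4360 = -0.17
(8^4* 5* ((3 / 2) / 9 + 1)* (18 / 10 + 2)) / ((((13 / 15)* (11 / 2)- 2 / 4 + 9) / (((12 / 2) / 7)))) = 5866.13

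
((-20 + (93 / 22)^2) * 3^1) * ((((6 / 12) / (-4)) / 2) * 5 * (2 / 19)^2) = 15465 / 698896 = 0.02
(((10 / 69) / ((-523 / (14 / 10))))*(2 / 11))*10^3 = -28000 / 396957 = -0.07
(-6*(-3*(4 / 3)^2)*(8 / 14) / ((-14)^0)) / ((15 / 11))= 13.41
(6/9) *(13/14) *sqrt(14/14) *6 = 26/7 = 3.71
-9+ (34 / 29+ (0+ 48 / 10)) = -439 / 145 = -3.03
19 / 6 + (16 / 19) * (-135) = -12599 / 114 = -110.52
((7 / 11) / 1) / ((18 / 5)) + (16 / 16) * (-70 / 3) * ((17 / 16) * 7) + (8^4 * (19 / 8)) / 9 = 718759 / 792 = 907.52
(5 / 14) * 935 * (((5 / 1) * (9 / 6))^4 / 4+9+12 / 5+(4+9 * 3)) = 35622565 / 128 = 278301.29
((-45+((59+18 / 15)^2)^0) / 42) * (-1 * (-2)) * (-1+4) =-44 / 7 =-6.29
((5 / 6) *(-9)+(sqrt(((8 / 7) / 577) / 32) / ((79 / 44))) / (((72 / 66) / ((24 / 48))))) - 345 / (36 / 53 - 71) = -19335 / 7454+121 *sqrt(4039) / 3828972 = -2.59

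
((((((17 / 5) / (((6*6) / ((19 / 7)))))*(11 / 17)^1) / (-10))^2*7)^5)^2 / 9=25288654453079108622738635968292454605624884801 / 324095507958357005845289689845596160000000000000000000000000000000000000000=0.00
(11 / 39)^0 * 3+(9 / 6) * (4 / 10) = 18 / 5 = 3.60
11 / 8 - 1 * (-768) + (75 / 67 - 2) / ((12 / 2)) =1236919 / 1608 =769.23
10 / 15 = 2 / 3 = 0.67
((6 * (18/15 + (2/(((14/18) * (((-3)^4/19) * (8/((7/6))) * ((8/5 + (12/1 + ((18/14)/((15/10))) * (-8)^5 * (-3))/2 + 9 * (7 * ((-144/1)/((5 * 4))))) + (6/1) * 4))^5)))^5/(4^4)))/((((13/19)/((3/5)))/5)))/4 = 367238492543117299879773335167236764350211739044770375608740896100743867561424565856884074732006423390433335131304540892144382759980517833511289656037772400530499249525341205582407329995680702434629197446437432420351931376347/46531193012285817723558024923723956496615522491052776636585103794441230782636640898045740463119722261945744217416754693936422766859129939918584459342017825599505922718927494401609947270564688102506585264653127741069653442560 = 7.89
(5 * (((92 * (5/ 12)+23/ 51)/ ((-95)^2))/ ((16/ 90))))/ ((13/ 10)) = 14835/ 159562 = 0.09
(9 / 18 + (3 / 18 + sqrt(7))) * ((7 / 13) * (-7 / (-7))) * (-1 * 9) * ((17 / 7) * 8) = -311.88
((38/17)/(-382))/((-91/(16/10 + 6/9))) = 38/260715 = 0.00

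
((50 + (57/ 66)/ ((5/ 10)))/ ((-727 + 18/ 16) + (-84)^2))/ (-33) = -8/ 32307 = -0.00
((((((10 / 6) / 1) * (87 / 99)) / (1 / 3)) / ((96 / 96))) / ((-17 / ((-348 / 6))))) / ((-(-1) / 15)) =42050 / 187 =224.87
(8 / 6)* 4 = 16 / 3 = 5.33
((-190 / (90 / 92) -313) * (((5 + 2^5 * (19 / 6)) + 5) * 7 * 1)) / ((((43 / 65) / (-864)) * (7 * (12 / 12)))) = 3171396800 / 43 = 73753413.95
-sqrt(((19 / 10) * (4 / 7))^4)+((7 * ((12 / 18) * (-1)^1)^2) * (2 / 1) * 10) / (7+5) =132512 / 33075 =4.01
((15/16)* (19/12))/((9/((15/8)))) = 475/1536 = 0.31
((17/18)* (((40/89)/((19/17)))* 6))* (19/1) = 11560/267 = 43.30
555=555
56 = 56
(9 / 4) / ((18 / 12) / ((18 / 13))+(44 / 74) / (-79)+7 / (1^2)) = 78921 / 283267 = 0.28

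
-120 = -120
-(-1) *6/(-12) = -1/2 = -0.50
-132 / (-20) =33 / 5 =6.60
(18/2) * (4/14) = 18/7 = 2.57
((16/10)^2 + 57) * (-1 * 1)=-1489/25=-59.56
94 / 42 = 47 / 21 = 2.24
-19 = -19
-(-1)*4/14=2/7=0.29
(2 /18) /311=1 /2799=0.00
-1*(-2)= 2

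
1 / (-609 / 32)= -32 / 609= -0.05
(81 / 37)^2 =6561 / 1369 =4.79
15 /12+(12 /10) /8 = 7 /5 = 1.40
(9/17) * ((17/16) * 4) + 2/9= 89/36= 2.47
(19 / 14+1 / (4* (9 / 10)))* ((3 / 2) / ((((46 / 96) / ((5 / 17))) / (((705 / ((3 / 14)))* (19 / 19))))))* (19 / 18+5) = 105533800 / 3519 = 29989.71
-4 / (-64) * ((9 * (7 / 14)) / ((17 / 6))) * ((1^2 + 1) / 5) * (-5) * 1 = -0.20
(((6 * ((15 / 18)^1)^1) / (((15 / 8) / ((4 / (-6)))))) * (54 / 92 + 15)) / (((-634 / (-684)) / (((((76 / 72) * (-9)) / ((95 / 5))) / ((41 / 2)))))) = 217968 / 298931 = 0.73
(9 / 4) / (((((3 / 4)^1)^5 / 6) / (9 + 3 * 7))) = 1706.67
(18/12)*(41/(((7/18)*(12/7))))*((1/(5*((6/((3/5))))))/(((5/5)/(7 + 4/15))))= 13.41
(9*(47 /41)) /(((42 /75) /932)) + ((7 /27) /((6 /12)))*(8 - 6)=133062686 /7749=17171.59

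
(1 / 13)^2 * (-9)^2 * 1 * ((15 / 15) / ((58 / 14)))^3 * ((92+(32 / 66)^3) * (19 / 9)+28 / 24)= 43405304411 / 32916223626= 1.32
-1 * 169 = -169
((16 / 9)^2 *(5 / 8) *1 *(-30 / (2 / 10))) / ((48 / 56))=-28000 / 81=-345.68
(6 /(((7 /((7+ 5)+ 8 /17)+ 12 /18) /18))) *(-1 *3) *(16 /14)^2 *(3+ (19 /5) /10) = -1114394112 /956725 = -1164.80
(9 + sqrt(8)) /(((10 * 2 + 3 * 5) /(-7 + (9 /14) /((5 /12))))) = -1719 /1225 - 382 * sqrt(2) /1225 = -1.84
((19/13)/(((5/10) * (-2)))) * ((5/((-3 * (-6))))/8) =-95/1872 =-0.05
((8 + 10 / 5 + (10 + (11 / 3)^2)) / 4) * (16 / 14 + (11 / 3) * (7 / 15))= 38657 / 1620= 23.86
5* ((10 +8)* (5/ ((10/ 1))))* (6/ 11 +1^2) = 69.55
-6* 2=-12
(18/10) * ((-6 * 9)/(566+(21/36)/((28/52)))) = -5832/34025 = -0.17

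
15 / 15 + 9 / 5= 14 / 5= 2.80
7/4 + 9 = 43/4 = 10.75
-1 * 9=-9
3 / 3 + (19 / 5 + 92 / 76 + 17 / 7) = 5612 / 665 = 8.44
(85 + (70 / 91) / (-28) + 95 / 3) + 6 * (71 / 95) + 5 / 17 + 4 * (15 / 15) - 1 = 109710127 / 881790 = 124.42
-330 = -330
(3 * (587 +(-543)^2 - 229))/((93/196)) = 1866470.06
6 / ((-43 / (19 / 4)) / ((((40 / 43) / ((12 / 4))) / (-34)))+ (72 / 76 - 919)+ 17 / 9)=5130 / 65371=0.08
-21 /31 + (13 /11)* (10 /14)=398 /2387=0.17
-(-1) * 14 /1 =14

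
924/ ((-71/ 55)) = -50820/ 71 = -715.77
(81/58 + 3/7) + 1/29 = 755/406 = 1.86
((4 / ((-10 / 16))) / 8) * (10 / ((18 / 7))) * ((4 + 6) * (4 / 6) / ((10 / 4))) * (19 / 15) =-10.51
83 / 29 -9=-178 / 29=-6.14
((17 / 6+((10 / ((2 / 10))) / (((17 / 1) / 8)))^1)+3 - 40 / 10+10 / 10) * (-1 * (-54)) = 24201 / 17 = 1423.59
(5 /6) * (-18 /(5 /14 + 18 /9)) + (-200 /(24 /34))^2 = 80271.41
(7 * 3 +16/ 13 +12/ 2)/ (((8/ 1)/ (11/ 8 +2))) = 9909/ 832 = 11.91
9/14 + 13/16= 163/112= 1.46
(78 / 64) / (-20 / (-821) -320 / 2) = -10673 / 1400960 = -0.01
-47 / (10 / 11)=-51.70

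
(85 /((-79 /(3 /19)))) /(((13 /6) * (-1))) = 1530 /19513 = 0.08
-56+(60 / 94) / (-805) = -423758 / 7567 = -56.00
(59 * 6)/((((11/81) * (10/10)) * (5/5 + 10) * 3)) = 9558/121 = 78.99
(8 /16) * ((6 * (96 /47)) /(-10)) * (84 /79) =-12096 /18565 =-0.65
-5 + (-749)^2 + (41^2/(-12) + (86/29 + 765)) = 195445111/348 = 561623.88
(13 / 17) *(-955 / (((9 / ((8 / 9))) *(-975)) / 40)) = 12224 / 4131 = 2.96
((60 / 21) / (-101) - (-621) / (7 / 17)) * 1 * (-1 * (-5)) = 5331185 / 707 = 7540.57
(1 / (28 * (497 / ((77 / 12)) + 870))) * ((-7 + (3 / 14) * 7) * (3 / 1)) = -121 / 194544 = -0.00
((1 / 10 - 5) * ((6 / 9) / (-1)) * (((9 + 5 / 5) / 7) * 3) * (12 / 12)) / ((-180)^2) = 7 / 16200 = 0.00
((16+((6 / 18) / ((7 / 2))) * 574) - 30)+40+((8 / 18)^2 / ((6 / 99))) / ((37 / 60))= 28622 / 333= 85.95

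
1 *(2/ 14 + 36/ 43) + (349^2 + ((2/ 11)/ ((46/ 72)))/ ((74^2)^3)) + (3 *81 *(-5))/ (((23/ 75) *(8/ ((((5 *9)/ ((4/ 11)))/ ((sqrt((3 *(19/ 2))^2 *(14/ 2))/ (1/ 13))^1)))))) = 190388931532057913845/ 1563102105796616 - 15035625 *sqrt(7)/ 636272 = 121739.46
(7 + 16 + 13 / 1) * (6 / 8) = 27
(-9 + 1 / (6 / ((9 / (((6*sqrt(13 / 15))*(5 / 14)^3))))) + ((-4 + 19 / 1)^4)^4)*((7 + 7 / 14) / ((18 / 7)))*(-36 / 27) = -25543810272216796840 - 4802*sqrt(195) / 2925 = -25543810272216796862.93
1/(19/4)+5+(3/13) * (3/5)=6606/1235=5.35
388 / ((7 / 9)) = 3492 / 7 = 498.86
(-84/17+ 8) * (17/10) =26/5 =5.20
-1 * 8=-8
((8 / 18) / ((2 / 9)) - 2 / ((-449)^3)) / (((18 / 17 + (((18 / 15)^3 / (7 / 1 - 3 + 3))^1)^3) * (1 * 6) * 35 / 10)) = 5454441699218750 / 61502099518386451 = 0.09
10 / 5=2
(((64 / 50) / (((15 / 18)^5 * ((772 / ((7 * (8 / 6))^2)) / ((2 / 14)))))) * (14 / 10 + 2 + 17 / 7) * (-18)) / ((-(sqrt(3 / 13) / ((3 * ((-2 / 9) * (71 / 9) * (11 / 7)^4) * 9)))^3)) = -195227376598387538776031232 * sqrt(39) / 1043503292887890625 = -1168366774.11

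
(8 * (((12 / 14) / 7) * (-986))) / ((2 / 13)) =-307632 / 49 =-6278.20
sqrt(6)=2.45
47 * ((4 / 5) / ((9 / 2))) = 376 / 45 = 8.36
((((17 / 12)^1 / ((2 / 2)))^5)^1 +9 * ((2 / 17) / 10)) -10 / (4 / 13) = -564471067 / 21150720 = -26.69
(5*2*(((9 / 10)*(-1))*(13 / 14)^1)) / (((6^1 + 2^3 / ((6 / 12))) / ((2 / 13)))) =-9 / 154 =-0.06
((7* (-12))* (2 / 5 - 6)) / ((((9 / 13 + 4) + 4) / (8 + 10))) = 550368 / 565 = 974.10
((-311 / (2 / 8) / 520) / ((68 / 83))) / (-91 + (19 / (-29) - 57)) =748577 / 38109240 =0.02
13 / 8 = 1.62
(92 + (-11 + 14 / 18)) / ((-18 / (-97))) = 35696 / 81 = 440.69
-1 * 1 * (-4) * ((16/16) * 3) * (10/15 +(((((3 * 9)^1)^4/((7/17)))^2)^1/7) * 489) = 478958694300379556/343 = 1396381032945712.99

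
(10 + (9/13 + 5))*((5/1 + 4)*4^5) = 1880064/13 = 144620.31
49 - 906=-857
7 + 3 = 10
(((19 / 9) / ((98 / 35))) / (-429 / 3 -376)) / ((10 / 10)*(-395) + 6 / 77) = 1045 / 284080878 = 0.00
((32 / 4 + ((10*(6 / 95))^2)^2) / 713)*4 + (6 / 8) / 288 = 1726153817 / 35680847232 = 0.05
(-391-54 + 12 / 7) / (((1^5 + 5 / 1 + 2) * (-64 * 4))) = 3103 / 14336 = 0.22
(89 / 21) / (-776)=-89 / 16296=-0.01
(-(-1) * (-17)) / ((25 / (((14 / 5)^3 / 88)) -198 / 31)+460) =-180761 / 5888891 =-0.03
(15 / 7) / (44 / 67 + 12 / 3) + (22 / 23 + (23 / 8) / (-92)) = 1.39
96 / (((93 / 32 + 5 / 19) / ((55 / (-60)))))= -53504 / 1927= -27.77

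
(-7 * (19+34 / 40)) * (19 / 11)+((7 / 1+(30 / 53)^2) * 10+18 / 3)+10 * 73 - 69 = 309113251 / 617980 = 500.20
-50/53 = -0.94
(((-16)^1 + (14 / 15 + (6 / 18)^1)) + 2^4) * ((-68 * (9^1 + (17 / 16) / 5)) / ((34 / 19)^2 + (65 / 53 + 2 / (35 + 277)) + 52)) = -59210187179 / 4211109425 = -14.06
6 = 6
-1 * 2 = -2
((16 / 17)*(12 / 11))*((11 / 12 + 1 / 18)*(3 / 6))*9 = 840 / 187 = 4.49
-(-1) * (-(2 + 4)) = -6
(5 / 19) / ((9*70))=1 / 2394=0.00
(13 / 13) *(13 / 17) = 13 / 17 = 0.76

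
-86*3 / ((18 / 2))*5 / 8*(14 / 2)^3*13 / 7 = -136955 / 12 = -11412.92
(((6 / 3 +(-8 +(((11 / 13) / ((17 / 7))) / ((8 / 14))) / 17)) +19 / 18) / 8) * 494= -12614005 / 41616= -303.10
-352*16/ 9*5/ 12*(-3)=782.22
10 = 10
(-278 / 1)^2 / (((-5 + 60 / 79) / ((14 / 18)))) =-42738052 / 3015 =-14175.14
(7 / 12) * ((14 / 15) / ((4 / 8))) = 49 / 45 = 1.09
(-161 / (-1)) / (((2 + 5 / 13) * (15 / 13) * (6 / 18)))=175.54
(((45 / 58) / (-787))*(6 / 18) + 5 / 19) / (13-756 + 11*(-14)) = -227945 / 777944778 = -0.00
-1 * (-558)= 558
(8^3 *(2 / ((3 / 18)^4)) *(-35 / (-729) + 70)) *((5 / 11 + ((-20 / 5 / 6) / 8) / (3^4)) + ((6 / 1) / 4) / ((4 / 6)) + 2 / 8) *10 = 66051343769600 / 24057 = 2745618479.84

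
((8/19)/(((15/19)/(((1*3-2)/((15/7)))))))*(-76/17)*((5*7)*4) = -119168/765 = -155.78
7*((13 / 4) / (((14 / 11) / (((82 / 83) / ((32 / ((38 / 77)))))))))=0.27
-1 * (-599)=599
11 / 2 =5.50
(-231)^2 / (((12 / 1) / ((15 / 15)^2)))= 4446.75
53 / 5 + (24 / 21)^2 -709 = -170788 / 245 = -697.09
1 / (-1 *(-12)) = 1 / 12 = 0.08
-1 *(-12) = 12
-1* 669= -669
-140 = -140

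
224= 224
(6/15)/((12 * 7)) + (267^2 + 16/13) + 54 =194769763/2730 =71344.24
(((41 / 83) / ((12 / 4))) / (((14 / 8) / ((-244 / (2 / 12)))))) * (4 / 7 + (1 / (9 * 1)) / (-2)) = -2601040 / 36603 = -71.06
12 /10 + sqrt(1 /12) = sqrt(3) /6 + 6 /5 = 1.49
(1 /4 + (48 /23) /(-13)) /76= 107 /90896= 0.00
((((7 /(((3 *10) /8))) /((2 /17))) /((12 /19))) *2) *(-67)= -151487 /45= -3366.38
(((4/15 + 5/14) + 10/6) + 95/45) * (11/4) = 12.10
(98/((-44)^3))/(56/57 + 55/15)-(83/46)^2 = -19440306577/5970759520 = -3.26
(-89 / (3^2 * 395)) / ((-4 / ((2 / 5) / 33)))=89 / 1173150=0.00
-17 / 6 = -2.83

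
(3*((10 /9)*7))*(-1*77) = -1796.67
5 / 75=1 / 15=0.07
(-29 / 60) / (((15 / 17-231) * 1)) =493 / 234720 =0.00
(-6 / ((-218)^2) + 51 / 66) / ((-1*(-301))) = 100972 / 39337991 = 0.00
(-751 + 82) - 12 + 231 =-450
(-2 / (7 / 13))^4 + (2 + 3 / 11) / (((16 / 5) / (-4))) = 19806819 / 105644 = 187.49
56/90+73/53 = 4769/2385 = 2.00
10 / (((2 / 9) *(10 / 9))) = 81 / 2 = 40.50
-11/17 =-0.65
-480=-480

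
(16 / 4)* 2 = 8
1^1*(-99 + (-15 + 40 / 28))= -788 / 7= -112.57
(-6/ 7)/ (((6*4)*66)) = -1/ 1848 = -0.00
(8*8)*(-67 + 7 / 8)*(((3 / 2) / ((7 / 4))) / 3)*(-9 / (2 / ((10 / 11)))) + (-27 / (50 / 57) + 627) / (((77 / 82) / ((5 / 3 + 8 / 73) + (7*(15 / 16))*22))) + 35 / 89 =9779610573441 / 100053800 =97743.52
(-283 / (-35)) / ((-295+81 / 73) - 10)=-20659 / 776440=-0.03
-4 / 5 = -0.80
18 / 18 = 1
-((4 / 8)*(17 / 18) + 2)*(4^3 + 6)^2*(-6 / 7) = 31150 / 3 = 10383.33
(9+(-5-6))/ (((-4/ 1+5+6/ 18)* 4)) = -3/ 8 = -0.38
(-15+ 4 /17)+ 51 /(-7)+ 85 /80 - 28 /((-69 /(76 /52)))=-34832089 /1707888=-20.39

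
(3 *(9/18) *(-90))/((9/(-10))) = 150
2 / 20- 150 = -1499 / 10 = -149.90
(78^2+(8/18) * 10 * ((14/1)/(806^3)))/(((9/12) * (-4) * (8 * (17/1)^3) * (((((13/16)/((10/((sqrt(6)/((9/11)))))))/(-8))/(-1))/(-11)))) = 286706038662560 * sqrt(6)/37622509826967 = 18.67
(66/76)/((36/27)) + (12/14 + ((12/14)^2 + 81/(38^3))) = 2.24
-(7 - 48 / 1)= 41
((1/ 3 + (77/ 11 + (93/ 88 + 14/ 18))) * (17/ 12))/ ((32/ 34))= 13.80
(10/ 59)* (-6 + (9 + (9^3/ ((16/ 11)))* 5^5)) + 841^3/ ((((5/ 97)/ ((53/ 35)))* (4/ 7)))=360845562232673/ 11800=30580132392.60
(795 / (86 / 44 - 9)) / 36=-3.13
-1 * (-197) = 197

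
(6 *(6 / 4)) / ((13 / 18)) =162 / 13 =12.46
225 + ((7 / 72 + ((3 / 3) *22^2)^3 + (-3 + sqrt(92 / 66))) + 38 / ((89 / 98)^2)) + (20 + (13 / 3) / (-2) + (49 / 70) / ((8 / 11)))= sqrt(1518) / 33 + 646620834707923 / 5703120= 113380192.15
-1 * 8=-8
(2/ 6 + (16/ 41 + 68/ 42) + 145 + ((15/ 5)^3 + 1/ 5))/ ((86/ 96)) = 12022496/ 61705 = 194.84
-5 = -5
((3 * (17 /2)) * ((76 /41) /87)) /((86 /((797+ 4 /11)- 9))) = 2801056 /562397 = 4.98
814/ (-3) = -271.33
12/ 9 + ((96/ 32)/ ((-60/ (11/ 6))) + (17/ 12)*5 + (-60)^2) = 144333/ 40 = 3608.32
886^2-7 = 784989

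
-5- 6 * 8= -53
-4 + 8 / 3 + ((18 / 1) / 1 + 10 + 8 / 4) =86 / 3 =28.67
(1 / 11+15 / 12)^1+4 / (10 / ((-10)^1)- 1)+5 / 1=191 / 44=4.34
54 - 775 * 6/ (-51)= 2468/ 17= 145.18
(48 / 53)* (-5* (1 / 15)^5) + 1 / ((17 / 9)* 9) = 2682853 / 45613125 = 0.06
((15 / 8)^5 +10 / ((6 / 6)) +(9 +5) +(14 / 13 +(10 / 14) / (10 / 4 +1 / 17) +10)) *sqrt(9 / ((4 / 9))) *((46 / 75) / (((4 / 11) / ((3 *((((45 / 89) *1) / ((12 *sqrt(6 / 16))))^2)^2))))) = 2593080700805925 / 86809915686387712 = 0.03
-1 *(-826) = 826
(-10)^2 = 100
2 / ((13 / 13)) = 2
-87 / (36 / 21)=-203 / 4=-50.75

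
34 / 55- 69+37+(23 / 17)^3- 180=-208.91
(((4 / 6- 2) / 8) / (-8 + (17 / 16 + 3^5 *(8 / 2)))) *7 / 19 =-56 / 880137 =-0.00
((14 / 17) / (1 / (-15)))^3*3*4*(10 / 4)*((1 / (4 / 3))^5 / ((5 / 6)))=-16103.49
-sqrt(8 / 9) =-2 * sqrt(2) / 3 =-0.94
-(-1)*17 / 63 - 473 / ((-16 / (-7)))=-208321 / 1008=-206.67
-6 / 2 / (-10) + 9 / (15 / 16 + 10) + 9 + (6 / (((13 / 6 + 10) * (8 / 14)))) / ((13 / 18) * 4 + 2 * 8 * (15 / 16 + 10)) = 414279489 / 40905550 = 10.13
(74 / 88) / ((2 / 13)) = 481 / 88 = 5.47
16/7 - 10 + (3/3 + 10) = 23/7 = 3.29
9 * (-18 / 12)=-27 / 2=-13.50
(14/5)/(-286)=-7/715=-0.01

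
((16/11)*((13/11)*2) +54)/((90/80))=55600/1089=51.06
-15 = -15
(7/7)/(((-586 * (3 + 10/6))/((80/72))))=-5/12306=-0.00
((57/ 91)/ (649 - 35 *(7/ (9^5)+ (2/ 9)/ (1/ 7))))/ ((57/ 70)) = 295245/ 228199829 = 0.00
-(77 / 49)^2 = -121 / 49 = -2.47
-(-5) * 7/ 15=7/ 3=2.33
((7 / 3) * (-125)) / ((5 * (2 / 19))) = -3325 / 6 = -554.17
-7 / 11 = -0.64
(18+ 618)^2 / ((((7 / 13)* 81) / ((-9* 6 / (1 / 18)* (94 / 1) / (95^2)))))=-5931529344 / 63175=-93890.45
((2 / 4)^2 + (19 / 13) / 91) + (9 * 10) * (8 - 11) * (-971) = 1240589699 / 4732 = 262170.27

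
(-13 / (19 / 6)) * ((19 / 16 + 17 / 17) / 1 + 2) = -2613 / 152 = -17.19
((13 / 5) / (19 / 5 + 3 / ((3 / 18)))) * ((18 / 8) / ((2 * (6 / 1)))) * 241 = 9399 / 1744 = 5.39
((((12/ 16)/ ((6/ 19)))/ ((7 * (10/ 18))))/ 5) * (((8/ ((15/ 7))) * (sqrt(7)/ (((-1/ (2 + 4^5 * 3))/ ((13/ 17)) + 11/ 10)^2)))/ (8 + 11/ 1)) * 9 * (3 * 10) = 64676938482 * sqrt(7)/ 12067681609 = 14.18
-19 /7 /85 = -19 /595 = -0.03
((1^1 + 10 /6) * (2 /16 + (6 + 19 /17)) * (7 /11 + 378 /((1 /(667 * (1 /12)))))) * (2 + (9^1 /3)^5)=111551274625 /1122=99421813.39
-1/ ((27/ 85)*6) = -85/ 162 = -0.52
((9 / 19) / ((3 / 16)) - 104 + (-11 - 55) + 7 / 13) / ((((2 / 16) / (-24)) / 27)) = 865392.19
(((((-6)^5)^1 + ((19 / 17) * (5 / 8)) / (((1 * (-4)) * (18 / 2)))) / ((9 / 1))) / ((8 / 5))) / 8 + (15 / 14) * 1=-66.43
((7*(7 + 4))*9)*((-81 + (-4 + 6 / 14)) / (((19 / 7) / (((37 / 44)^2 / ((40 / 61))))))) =-194659479 / 8360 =-23284.63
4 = 4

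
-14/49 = -2/7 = -0.29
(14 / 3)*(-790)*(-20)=221200 / 3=73733.33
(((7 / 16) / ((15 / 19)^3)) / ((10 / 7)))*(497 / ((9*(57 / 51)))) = 149454361 / 4860000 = 30.75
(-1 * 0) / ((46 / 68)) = 0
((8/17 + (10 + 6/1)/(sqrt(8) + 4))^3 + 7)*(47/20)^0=7015511/4913 - 285824*sqrt(2)/289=29.28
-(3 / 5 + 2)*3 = -39 / 5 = -7.80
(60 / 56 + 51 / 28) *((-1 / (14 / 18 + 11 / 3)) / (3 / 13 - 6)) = 3159 / 28000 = 0.11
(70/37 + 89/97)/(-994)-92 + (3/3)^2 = -324649489/3567466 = -91.00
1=1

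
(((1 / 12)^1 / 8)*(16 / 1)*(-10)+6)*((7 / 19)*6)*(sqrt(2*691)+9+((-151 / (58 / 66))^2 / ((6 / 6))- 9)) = 182*sqrt(1382) / 19+4519112598 / 15979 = 283171.83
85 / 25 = 17 / 5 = 3.40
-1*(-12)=12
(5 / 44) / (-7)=-5 / 308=-0.02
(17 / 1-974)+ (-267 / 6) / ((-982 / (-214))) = -949297 / 982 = -966.70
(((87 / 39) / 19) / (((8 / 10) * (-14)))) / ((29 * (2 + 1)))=-0.00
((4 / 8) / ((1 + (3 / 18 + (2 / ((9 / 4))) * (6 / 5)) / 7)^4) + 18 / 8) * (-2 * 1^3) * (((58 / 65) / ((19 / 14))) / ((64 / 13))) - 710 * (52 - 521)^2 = -1767117519873130868387 / 11315178166240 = -156172310.67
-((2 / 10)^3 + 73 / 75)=-368 / 375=-0.98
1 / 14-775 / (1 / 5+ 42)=-54039 / 2954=-18.29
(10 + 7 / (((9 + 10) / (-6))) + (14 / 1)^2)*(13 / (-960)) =-1573 / 570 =-2.76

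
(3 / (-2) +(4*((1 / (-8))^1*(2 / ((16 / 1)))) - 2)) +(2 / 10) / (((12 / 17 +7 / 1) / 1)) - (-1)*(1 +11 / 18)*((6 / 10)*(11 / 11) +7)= 821329 / 94320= 8.71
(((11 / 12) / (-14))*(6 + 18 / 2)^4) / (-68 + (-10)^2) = -185625 / 1792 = -103.59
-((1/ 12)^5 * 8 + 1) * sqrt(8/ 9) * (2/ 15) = -6221 * sqrt(2)/ 69984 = -0.13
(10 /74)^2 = 25 /1369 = 0.02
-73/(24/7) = -511/24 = -21.29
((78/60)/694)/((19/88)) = 286/32965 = 0.01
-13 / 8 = -1.62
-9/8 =-1.12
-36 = -36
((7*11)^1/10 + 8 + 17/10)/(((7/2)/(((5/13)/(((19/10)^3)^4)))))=174000000000000/201411657635020651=0.00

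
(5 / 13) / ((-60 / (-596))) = 149 / 39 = 3.82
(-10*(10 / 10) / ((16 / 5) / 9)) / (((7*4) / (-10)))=1125 / 112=10.04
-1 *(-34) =34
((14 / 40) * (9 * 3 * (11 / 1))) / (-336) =-0.31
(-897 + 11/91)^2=6661171456/8281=804392.16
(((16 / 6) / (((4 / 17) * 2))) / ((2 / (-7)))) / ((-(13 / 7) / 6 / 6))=4998 / 13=384.46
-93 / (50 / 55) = -1023 / 10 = -102.30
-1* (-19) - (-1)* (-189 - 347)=-517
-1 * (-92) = 92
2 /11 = 0.18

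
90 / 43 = 2.09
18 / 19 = 0.95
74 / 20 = 3.70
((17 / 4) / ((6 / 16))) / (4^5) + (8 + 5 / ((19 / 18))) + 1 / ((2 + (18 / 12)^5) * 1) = 115148633 / 8959488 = 12.85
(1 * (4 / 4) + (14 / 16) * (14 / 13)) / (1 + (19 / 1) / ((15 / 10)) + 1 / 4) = 303 / 2171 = 0.14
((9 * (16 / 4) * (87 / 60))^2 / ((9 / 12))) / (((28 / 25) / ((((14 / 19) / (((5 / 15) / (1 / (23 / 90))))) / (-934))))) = -6130890 / 204079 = -30.04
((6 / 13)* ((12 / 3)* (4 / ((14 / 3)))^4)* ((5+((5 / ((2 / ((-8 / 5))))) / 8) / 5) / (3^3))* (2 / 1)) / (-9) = -128 / 3185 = -0.04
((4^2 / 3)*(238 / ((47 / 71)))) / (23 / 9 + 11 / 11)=25347 / 47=539.30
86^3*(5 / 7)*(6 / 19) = 19081680 / 133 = 143471.28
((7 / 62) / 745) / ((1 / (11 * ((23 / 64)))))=0.00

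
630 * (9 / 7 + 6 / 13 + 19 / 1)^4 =1143537653514240 / 9796423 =116730122.16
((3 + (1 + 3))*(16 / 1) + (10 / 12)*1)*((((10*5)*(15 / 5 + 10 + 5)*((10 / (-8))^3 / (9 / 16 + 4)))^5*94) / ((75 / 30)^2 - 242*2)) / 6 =41477771401405334472656250 / 1320546604741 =31409547571053.28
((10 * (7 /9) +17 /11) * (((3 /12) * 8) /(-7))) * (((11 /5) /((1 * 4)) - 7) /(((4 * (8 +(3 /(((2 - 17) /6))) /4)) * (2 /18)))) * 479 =57033093 /23716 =2404.84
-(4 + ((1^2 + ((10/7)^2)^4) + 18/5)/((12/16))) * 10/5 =-5752499504/86472015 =-66.52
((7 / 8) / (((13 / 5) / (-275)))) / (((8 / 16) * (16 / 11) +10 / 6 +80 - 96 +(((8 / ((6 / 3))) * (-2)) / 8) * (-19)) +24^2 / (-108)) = -317625 / 208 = -1527.04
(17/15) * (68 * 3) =1156/5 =231.20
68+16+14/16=679/8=84.88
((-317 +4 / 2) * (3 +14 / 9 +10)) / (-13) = 4585 / 13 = 352.69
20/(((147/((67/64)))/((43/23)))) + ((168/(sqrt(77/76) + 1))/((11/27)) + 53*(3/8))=225.65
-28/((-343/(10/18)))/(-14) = -10/3087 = -0.00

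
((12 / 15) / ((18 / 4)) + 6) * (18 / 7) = 556 / 35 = 15.89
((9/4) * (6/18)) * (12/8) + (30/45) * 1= 43/24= 1.79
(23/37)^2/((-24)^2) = 529/788544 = 0.00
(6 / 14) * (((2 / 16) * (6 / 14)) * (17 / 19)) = 153 / 7448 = 0.02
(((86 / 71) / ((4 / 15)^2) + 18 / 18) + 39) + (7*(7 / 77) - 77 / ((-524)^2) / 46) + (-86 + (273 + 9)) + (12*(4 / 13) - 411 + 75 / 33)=-19410678075977 / 128237425888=-151.37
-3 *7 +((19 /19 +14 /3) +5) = -31 /3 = -10.33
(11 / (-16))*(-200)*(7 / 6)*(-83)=-159775 / 12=-13314.58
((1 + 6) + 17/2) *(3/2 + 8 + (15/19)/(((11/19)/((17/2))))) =3596/11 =326.91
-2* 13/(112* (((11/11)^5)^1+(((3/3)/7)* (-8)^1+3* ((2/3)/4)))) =-13/20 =-0.65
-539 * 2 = -1078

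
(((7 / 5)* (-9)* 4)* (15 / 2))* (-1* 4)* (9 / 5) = 13608 / 5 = 2721.60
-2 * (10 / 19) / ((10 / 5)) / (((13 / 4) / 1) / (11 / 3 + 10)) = -1640 / 741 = -2.21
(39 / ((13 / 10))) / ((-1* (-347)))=30 / 347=0.09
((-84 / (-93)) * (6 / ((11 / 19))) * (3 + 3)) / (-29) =-1.94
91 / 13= 7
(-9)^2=81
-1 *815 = -815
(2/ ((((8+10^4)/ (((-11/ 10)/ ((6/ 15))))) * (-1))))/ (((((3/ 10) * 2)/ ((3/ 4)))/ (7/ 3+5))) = 0.01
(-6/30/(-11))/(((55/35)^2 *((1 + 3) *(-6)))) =-49/159720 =-0.00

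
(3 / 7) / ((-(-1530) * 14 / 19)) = 19 / 49980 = 0.00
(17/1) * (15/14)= 255/14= 18.21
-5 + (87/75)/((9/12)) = -259/75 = -3.45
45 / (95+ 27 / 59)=2655 / 5632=0.47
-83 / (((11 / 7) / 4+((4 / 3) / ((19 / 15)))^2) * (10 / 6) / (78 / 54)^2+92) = -0.89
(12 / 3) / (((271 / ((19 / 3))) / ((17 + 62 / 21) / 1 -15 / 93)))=979184 / 529263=1.85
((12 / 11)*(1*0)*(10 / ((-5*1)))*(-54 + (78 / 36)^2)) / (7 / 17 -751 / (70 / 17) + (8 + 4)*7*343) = 0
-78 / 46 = -39 / 23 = -1.70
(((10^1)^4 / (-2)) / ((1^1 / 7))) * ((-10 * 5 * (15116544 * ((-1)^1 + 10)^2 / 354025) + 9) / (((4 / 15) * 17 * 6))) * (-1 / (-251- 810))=7652352121875 / 36488851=209717.54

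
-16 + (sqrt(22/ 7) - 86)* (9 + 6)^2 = -18967.12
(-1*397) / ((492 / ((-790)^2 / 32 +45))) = -62084845 / 3936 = -15773.59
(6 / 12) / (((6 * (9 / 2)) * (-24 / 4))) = -1 / 324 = -0.00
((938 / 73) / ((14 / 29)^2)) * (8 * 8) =1803104 / 511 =3528.58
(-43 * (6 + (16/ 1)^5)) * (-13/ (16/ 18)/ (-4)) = -2637708021/ 16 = -164856751.31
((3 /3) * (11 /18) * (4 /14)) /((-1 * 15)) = -11 /945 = -0.01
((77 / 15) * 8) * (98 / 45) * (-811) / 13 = -48958448 / 8775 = -5579.31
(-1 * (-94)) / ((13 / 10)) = 940 / 13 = 72.31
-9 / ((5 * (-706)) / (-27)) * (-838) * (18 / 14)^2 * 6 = 49483062 / 86485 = 572.16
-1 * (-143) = 143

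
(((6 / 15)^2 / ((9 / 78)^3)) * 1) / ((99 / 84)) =1968512 / 22275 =88.37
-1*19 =-19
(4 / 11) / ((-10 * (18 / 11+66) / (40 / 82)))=-1 / 3813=-0.00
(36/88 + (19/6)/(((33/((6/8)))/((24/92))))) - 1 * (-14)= 14601/1012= 14.43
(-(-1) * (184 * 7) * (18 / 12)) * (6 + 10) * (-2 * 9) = -556416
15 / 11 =1.36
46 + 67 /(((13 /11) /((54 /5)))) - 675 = -1087 /65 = -16.72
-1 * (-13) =13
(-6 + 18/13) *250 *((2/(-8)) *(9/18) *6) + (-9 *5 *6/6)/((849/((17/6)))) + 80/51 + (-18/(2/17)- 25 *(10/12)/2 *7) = 480995497/750516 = 640.89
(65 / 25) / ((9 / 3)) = 13 / 15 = 0.87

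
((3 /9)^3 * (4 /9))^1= 4 /243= 0.02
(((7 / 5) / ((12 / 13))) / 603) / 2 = 91 / 72360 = 0.00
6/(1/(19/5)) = 114/5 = 22.80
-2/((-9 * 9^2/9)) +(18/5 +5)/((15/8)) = 9338/2025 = 4.61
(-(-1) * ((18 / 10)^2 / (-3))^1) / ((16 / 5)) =-27 / 80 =-0.34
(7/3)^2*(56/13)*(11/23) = 30184/2691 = 11.22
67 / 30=2.23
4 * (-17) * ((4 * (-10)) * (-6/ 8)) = -2040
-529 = -529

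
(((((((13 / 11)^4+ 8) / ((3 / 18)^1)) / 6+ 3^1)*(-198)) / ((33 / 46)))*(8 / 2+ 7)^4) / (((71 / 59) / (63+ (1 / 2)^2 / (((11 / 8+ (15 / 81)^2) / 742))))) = -4939093728256464 / 583549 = -8463888599.34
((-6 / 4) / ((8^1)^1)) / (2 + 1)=-1 / 16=-0.06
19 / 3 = 6.33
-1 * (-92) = 92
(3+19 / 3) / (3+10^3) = 28 / 3009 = 0.01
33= 33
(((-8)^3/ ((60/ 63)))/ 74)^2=1806336/ 34225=52.78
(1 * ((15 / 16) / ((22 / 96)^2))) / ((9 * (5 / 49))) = 2352 / 121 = 19.44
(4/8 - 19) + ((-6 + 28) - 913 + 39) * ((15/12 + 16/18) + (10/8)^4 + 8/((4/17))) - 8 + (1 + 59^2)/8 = -6232639/192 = -32461.66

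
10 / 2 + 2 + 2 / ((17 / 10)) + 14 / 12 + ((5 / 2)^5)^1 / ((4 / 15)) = 2451617 / 6528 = 375.55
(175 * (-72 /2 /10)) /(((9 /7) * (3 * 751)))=-490 /2253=-0.22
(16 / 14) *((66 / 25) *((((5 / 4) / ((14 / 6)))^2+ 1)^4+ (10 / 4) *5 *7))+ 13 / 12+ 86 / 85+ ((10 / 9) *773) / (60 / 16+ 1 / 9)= 14553422163614578577 / 29293232130355200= 496.82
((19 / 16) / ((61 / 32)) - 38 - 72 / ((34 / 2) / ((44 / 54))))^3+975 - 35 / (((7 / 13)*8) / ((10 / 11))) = -88881019138699399 / 1324807291764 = -67089.77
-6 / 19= -0.32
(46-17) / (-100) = -29 / 100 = -0.29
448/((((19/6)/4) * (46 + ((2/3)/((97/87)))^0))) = 10752/893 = 12.04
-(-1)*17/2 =17/2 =8.50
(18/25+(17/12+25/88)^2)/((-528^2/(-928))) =182542037/15179788800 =0.01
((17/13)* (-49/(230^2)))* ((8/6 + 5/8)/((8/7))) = -274057/132038400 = -0.00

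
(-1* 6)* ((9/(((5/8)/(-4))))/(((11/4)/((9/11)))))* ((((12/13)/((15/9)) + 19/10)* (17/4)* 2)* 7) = 53669952/3575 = 15012.57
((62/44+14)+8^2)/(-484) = -1747/10648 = -0.16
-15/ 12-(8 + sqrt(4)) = -45/ 4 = -11.25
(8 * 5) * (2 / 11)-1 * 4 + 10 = 146 / 11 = 13.27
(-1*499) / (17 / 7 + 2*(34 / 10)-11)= 17465 / 62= 281.69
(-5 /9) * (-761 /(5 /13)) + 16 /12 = 9905 /9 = 1100.56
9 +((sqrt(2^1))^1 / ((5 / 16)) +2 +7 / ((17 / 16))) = 16* sqrt(2) / 5 +299 / 17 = 22.11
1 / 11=0.09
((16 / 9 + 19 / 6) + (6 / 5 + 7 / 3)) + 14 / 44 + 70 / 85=80948 / 8415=9.62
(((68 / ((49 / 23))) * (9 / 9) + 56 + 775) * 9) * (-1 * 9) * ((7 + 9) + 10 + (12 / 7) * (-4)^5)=120880810.02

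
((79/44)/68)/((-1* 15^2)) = -79/673200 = -0.00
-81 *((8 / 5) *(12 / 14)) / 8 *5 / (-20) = 243 / 70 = 3.47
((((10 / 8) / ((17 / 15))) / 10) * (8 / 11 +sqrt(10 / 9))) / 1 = 15 / 187 +5 * sqrt(10) / 136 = 0.20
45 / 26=1.73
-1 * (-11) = 11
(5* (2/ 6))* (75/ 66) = 125/ 66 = 1.89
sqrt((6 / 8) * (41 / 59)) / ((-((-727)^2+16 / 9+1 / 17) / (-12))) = 459 * sqrt(7257) / 2385523931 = 0.00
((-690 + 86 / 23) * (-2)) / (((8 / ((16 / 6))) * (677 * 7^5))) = 31568 / 785105391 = 0.00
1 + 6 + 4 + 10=21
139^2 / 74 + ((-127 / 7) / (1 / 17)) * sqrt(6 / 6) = -24519 / 518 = -47.33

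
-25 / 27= -0.93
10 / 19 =0.53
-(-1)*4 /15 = 4 /15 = 0.27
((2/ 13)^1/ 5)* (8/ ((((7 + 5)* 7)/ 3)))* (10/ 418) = 4/ 19019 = 0.00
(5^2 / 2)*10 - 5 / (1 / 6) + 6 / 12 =191 / 2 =95.50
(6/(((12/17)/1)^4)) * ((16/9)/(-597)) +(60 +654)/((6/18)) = 2141.93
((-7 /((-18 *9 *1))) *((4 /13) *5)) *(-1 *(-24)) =560 /351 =1.60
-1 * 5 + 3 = -2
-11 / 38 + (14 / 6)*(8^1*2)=4223 / 114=37.04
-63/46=-1.37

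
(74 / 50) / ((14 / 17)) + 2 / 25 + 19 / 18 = 4619 / 1575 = 2.93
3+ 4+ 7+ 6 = 20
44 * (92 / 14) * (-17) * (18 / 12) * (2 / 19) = -103224 / 133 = -776.12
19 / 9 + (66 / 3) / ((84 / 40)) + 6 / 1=1171 / 63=18.59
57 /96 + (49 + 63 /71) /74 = 106585 /84064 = 1.27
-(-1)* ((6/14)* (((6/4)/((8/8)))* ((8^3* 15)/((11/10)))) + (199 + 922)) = 431917/77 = 5609.31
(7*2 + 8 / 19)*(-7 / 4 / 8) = -959 / 304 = -3.15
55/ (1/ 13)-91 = 624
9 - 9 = 0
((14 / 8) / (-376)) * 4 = -7 / 376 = -0.02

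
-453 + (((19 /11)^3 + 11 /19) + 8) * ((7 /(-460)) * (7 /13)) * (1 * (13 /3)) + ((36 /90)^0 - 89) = -3149546341 /5816470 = -541.49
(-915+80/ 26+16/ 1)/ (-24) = 11647/ 312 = 37.33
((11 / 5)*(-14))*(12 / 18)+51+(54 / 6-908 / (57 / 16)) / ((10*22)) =122679 / 4180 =29.35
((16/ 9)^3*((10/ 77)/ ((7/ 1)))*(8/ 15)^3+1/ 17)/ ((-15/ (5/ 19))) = -336531593/ 257006343825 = -0.00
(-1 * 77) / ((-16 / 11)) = 847 / 16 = 52.94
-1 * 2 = -2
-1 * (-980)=980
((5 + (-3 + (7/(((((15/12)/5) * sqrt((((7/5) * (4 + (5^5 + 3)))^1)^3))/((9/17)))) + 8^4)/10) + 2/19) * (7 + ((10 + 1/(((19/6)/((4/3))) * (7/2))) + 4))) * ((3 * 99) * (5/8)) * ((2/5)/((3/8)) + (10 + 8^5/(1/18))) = 136689852937 * sqrt(3045)/638904336 + 12028980438161874/12635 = 952036453290.68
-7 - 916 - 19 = -942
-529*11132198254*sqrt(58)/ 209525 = -5888932876366*sqrt(58)/ 209525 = -214049763.14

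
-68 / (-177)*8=544 / 177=3.07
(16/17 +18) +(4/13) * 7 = 4662/221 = 21.10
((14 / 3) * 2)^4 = 7588.35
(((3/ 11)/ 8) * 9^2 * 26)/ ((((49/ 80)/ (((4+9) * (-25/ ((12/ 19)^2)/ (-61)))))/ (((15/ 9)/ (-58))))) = -343175625/ 7627928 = -44.99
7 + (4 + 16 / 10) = 63 / 5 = 12.60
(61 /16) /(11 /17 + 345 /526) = 4471 /1528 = 2.93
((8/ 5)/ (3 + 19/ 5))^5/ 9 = 1024/ 12778713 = 0.00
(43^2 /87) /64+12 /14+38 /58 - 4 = -84017 /38976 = -2.16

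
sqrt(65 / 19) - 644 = -644+sqrt(1235) / 19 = -642.15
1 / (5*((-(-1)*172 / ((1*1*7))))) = 7 / 860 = 0.01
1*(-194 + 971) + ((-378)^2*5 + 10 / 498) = 178084058 / 249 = 715197.02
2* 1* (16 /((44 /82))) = 656 /11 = 59.64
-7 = -7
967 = 967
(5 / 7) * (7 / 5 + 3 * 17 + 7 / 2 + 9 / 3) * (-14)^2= 8246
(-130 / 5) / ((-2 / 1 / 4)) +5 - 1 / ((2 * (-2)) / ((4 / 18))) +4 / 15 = 5159 / 90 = 57.32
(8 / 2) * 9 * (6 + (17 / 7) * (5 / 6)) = 2022 / 7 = 288.86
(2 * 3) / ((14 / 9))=27 / 7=3.86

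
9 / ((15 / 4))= 12 / 5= 2.40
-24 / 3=-8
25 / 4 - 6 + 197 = 789 / 4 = 197.25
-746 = -746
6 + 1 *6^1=12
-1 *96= -96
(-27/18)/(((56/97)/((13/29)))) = -1.16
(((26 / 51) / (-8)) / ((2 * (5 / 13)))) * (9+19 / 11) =-9971 / 11220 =-0.89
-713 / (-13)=713 / 13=54.85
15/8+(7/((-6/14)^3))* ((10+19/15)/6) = -1604851/9720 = -165.11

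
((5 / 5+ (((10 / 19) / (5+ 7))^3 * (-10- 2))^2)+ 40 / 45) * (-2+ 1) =-28792094797 / 15242865444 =-1.89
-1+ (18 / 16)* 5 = 37 / 8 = 4.62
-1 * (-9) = 9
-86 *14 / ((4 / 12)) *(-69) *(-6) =-1495368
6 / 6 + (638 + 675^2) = 456264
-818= -818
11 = 11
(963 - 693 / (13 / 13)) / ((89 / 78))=21060 / 89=236.63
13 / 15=0.87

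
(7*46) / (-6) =-161 / 3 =-53.67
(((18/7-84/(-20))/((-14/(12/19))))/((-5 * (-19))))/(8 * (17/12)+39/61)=-260226/968914975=-0.00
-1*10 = -10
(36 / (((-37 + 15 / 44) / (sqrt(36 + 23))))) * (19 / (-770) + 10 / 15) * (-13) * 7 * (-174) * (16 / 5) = -1288145664 * sqrt(59) / 40325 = -245367.26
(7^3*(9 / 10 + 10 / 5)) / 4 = 9947 / 40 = 248.68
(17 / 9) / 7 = 17 / 63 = 0.27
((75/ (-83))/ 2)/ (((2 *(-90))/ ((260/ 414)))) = 0.00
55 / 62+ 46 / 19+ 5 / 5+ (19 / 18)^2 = 1034779 / 190836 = 5.42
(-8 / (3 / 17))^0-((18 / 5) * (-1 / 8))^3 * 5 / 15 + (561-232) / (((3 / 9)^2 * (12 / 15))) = 29618243 / 8000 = 3702.28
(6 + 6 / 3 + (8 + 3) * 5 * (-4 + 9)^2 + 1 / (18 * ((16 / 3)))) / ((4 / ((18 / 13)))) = 30639 / 64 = 478.73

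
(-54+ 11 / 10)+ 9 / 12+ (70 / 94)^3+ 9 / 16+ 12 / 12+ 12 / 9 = -1217001683 / 24917520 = -48.84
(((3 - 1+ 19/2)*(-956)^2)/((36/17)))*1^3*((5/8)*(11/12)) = 1228387105/432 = 2843488.67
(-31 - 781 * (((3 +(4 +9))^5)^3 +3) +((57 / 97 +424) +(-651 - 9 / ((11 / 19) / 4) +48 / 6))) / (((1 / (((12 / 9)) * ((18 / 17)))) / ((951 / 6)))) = -3654733393418815936537301616 / 18139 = -201484833420740720907288.30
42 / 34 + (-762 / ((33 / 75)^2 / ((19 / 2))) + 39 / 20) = -37388.34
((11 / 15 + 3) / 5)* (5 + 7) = 224 / 25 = 8.96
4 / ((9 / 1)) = 0.44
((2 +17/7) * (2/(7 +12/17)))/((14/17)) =8959/6419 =1.40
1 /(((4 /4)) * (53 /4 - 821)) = -4 /3231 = -0.00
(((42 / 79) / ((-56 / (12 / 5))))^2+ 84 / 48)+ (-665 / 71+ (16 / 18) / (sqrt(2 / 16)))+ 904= 16 * sqrt(2) / 9+ 39719775329 / 44311100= 898.90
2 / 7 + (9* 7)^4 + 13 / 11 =1212978110 / 77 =15752962.47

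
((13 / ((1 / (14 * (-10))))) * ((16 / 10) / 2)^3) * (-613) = 14280448 / 25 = 571217.92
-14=-14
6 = 6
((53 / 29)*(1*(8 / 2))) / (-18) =-106 / 261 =-0.41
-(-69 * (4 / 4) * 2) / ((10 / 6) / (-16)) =-6624 / 5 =-1324.80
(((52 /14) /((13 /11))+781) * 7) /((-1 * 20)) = -5489 /20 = -274.45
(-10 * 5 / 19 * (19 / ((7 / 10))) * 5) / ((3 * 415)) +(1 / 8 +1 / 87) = -60805 / 404376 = -0.15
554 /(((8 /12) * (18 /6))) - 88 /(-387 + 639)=17429 /63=276.65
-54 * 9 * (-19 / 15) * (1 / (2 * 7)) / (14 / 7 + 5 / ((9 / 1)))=13851 / 805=17.21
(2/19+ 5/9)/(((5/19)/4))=452/45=10.04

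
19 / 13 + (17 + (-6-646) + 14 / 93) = -765766 / 1209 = -633.39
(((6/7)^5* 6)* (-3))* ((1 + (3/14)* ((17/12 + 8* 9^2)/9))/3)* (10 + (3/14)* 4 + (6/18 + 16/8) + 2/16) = -501130503/823543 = -608.51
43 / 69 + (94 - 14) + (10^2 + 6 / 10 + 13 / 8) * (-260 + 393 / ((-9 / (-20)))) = 4331725 / 69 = 62778.62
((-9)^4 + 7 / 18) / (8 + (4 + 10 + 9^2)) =118105 / 1854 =63.70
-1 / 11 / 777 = -1 / 8547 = -0.00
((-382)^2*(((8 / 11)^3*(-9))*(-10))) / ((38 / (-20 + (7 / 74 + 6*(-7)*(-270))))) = 1408189107317760 / 935693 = 1504969159.03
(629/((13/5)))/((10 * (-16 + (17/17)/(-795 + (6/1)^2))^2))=362354949/3835026650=0.09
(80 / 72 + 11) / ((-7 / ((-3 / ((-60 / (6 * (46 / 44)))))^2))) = -57661 / 338800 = -0.17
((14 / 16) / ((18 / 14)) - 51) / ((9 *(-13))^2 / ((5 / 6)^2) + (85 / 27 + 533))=-0.00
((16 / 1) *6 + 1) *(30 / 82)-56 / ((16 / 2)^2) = 34.61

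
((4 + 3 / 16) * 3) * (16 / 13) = 201 / 13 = 15.46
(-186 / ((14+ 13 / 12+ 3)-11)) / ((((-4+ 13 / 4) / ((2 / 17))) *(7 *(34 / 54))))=0.93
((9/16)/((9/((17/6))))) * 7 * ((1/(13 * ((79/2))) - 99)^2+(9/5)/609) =89182427454817/7340913840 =12148.68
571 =571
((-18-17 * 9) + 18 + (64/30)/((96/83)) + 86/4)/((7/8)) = -6668/45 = -148.18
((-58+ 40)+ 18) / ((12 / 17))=0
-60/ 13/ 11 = -60/ 143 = -0.42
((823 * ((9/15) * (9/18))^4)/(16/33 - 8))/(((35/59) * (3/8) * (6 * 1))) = -14421429/21700000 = -0.66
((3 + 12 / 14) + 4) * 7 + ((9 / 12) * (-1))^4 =14161 / 256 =55.32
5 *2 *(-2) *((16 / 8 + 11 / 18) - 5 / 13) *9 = -5210 / 13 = -400.77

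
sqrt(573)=23.94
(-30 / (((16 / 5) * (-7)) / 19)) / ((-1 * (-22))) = 1425 / 1232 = 1.16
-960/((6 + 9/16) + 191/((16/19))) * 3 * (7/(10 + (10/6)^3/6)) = -5225472/651583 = -8.02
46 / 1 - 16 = 30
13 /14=0.93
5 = 5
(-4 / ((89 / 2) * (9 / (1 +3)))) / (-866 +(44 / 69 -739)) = 0.00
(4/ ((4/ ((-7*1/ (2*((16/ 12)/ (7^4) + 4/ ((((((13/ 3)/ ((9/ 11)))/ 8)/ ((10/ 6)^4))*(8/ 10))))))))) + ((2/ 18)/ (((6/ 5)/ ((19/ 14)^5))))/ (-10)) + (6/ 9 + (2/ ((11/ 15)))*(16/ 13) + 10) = 192793509622221715/ 13849489897955712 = 13.92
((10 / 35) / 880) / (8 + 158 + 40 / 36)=9 / 4632320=0.00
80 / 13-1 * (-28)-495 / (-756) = 38011 / 1092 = 34.81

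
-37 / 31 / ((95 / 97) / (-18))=21.94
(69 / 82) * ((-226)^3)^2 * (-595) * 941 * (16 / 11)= -41180944373946423191040 / 451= -91310297946666126809.40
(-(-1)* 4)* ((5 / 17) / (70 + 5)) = 4 / 255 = 0.02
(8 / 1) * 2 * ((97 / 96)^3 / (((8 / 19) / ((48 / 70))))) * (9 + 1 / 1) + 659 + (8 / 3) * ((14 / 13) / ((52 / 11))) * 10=10181591275 / 10902528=933.87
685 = 685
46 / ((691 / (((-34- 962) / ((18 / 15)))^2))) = 45860.20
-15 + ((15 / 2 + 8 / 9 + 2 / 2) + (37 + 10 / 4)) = 305 / 9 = 33.89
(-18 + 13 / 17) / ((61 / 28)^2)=-229712 / 63257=-3.63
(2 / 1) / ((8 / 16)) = 4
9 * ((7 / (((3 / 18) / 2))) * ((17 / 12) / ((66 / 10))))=1785 / 11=162.27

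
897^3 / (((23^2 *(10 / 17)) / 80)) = 185549832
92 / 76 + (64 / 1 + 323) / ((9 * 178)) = 4911 / 3382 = 1.45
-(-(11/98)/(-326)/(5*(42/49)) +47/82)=-3218071/5613720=-0.57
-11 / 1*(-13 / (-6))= -143 / 6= -23.83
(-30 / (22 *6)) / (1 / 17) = -85 / 22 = -3.86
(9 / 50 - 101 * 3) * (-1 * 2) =15141 / 25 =605.64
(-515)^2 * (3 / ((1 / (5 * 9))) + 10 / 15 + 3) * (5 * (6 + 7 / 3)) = 13791700000 / 9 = 1532411111.11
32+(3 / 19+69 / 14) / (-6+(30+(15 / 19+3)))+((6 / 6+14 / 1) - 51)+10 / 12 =-2005 / 672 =-2.98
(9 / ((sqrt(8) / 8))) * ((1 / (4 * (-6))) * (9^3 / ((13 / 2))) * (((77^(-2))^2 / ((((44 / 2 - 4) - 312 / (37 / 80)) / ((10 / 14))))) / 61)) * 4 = 134865 * sqrt(2) / 790099714362959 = 0.00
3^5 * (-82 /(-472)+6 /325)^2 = 52803190683 /5882890000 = 8.98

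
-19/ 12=-1.58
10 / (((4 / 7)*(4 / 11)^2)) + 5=4395 / 32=137.34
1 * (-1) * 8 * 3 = -24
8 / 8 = 1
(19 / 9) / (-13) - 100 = -11719 / 117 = -100.16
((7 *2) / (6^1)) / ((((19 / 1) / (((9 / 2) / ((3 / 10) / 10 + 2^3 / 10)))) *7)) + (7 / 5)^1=11789 / 7885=1.50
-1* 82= -82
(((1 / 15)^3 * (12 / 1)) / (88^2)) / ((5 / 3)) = 1 / 3630000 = 0.00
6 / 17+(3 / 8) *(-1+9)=57 / 17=3.35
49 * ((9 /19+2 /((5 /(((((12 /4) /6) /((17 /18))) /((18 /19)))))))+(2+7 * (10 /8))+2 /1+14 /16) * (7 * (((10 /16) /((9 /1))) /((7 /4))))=3022369 /15504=194.94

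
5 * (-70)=-350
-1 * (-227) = 227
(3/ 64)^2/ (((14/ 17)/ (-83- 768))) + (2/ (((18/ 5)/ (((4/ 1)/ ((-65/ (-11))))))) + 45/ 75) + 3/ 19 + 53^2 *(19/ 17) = 34005215602087/ 10835435520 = 3138.33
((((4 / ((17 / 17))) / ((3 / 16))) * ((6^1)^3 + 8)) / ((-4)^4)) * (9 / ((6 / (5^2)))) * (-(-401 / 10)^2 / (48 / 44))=-12381677 / 12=-1031806.42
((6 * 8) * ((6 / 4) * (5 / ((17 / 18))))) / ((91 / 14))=12960 / 221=58.64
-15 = -15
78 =78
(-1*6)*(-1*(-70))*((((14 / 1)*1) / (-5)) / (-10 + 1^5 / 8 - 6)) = -9408 / 127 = -74.08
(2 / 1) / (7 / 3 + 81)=3 / 125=0.02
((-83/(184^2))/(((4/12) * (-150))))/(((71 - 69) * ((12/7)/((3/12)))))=581/162508800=0.00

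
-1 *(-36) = 36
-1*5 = -5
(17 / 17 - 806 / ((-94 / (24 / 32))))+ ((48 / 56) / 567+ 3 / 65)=120905627 / 16167060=7.48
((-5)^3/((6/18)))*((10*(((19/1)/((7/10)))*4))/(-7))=2850000/49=58163.27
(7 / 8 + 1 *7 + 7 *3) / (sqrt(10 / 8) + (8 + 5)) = 273 / 122 - 21 *sqrt(5) / 244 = 2.05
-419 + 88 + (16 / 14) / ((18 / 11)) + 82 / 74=-767350 / 2331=-329.19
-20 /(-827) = 20 /827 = 0.02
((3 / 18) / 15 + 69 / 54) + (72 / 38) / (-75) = 5402 / 4275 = 1.26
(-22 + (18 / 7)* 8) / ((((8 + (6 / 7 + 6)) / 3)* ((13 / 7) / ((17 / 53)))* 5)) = -357 / 35828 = -0.01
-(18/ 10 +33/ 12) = -91/ 20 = -4.55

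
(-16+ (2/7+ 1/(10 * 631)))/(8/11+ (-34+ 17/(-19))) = 145065437/315417970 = 0.46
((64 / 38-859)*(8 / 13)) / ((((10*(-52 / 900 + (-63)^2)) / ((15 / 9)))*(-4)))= 93975 / 16967228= 0.01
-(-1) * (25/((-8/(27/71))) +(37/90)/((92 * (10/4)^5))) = -2183119061/1837125000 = -1.19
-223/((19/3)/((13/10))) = -8697/190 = -45.77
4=4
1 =1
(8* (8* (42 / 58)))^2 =1806336 / 841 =2147.84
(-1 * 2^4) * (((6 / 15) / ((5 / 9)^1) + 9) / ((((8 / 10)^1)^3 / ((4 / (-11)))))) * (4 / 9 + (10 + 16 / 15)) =13986 / 11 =1271.45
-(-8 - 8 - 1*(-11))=5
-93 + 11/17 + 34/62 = -48381/527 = -91.80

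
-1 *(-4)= 4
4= 4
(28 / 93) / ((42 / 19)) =38 / 279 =0.14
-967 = -967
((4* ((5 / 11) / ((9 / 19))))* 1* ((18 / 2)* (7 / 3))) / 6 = 1330 / 99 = 13.43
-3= -3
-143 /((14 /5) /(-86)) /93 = 30745 /651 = 47.23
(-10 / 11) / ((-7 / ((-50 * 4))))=-2000 / 77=-25.97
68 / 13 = 5.23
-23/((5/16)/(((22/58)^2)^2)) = -5387888/3536405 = -1.52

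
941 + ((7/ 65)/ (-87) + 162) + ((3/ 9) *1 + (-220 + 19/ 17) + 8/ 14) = 198523524/ 224315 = 885.02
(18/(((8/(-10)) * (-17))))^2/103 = 0.02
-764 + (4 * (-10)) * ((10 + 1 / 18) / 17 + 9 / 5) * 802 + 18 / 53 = -628310338 / 8109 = -77483.09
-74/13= -5.69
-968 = -968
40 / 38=20 / 19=1.05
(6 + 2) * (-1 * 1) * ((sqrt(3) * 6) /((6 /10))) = -80 * sqrt(3) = -138.56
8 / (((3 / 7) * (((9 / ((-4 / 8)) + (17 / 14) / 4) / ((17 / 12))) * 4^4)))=-833 / 142704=-0.01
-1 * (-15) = 15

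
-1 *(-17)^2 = -289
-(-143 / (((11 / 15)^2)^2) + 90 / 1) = 538335 / 1331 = 404.46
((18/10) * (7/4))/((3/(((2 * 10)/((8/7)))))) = 147/8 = 18.38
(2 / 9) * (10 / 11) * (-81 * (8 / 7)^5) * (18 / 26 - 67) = 5084282880 / 2403401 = 2115.45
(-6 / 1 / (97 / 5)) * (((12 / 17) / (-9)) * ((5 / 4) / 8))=25 / 6596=0.00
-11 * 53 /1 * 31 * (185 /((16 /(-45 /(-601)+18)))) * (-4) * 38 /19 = 36320494815 /1202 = 30216717.82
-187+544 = 357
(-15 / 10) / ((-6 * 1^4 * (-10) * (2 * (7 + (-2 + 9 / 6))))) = -1 / 520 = -0.00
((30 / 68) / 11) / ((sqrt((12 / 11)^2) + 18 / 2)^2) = 55 / 139638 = 0.00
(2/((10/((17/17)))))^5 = 1/3125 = 0.00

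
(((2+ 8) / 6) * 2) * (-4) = -13.33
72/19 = 3.79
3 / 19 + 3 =60 / 19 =3.16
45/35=9/7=1.29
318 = 318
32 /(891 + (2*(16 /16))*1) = 32 /893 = 0.04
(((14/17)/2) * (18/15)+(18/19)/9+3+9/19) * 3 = 19734/1615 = 12.22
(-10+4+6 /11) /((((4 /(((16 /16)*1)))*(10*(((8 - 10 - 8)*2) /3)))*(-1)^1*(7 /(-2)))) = 9 /1540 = 0.01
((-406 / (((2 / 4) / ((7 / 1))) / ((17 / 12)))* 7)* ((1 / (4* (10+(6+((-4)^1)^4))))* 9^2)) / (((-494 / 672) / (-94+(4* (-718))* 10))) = -81254745243 / 494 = -164483289.97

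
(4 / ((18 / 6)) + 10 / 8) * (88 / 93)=22 / 9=2.44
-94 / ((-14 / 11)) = 517 / 7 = 73.86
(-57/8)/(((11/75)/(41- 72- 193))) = 119700/11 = 10881.82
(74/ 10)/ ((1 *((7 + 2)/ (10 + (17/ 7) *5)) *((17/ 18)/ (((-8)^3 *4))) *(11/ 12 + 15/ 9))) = -1818624/ 119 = -15282.55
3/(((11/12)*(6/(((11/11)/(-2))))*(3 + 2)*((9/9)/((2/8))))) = -3/220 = -0.01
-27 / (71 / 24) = -648 / 71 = -9.13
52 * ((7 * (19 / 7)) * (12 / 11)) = 11856 / 11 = 1077.82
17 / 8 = 2.12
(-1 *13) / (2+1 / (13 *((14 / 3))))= -2366 / 367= -6.45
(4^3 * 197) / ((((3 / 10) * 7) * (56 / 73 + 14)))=4601920 / 11319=406.57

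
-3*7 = -21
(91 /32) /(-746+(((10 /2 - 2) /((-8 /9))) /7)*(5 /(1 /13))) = -637 /174124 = -0.00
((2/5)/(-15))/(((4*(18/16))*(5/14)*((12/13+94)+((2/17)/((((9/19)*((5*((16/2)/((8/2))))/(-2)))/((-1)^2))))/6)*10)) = -6188/353972875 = -0.00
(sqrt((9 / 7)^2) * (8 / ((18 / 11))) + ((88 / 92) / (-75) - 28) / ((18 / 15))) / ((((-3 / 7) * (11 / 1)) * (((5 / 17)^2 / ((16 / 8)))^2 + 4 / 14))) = 289019075156 / 22970706165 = 12.58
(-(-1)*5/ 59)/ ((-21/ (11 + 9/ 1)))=-100/ 1239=-0.08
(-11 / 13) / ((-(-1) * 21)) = -11 / 273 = -0.04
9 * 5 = 45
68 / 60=17 / 15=1.13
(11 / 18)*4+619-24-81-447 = 625 / 9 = 69.44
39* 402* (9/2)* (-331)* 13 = -303580953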